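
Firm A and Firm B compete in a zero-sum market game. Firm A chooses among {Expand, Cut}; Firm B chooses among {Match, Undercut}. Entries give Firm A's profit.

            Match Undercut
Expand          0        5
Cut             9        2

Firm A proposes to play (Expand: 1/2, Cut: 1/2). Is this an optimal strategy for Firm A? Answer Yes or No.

Against Match this mix gives (1/2)·0 + (1/2)·9 = 9/2.
Against Undercut this mix gives (1/2)·5 + (1/2)·2 = 7/2.
Firm B will play Undercut, holding Firm A to 7/2. Shifting weight toward the row that does better against Undercut would raise this floor (the equalizing mix achieves 15/4 against both Undercut and Match), so the proposed strategy is not optimal.

No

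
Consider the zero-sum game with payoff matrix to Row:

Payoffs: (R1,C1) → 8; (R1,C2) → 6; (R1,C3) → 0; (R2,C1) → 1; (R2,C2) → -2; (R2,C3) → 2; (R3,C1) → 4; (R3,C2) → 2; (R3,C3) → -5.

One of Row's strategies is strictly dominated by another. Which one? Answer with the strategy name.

R1 gives a strictly higher payoff than R3 against every column: 8 > 4, 6 > 2, 0 > -5.
So R3 is strictly dominated and Row never plays it.

R3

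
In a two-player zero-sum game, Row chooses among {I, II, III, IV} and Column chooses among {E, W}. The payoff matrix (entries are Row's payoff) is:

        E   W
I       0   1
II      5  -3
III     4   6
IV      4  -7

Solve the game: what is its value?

21/5

Row minima: I → 0, II → -3, III → 4, IV → -7; maximin = 4.
Column maxima: E → 5, W → 6; minimax = 5.
4 ≠ 5, so there is no saddle point; optimal play is mixed.
I is strictly dominated by III, so Row never plays it.
IV is strictly dominated by II, so Row never plays it.
On the remaining 2×2 (II, III vs E, W):
Let Row play II with probability p. Expected payoff against E: 5p + 4(1−p) = p + 4; against W: (-3)p + 6(1−p) = −9p + 6.
Setting these equal: p + 4 = −9p + 6 ⇒ 10p = 2 ⇒ p = 1/5, and the value is (1)·(1/5) + 4 = 21/5.
For Column: with q = P(E), equating II's and III's payoffs gives 8q − 3 = −2q + 6 ⇒ q = 9/10.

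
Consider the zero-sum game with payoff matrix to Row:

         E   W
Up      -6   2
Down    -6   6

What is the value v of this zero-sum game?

Row minima: Up → -6, Down → -6; maximin = -6.
Column maxima: E → -6, W → 6; minimax = -6.
Since maximin = minimax = -6, there is a saddle point and the value is -6.

-6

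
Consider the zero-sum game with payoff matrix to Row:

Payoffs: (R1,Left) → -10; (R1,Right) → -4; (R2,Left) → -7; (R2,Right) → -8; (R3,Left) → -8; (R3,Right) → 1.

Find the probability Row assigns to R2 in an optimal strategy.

Row minima: R1 → -10, R2 → -8, R3 → -8; maximin = -8.
Column maxima: Left → -7, Right → 1; minimax = -7.
-8 ≠ -7, so there is no saddle point; optimal play is mixed.
R1 is strictly dominated by R3, so Row never plays it.
On the remaining 2×2 (R2, R3 vs Left, Right):
Let Row play R2 with probability p. Expected payoff against Left: (-7)p + (-8)(1−p) = p − 8; against Right: (-8)p + 1(1−p) = −9p + 1.
Setting these equal: p − 8 = −9p + 1 ⇒ 10p = 9 ⇒ p = 9/10, and the value is (1)·(9/10) − 8 = -71/10.
For Column: with q = P(Left), equating R2's and R3's payoffs gives q − 8 = −9q + 1 ⇒ q = 9/10.

9/10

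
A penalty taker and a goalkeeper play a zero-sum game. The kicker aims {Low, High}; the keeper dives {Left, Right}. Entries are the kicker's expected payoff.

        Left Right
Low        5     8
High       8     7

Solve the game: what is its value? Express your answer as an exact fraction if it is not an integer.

Row minima: Low → 5, High → 7; maximin = 7.
Column maxima: Left → 8, Right → 8; minimax = 8.
7 ≠ 8, so there is no saddle point; optimal play is mixed.
Let the kicker play Low with probability p. Expected payoff against Left: 5p + 8(1−p) = −3p + 8; against Right: 8p + 7(1−p) = p + 7.
Setting these equal: −3p + 8 = p + 7 ⇒ −4p = -1 ⇒ p = 1/4, and the value is (-3)·(1/4) + 8 = 29/4.
For the keeper: with q = P(Left), equating Low's and High's payoffs gives −3q + 8 = q + 7 ⇒ q = 1/4.

29/4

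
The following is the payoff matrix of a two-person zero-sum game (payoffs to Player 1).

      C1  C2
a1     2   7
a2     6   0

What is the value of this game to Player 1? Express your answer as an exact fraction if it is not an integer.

Row minima: a1 → 2, a2 → 0; maximin = 2.
Column maxima: C1 → 6, C2 → 7; minimax = 6.
2 ≠ 6, so there is no saddle point; optimal play is mixed.
Let Player 1 play a1 with probability p. Expected payoff against C1: 2p + 6(1−p) = −4p + 6; against C2: 7p + 0(1−p) = 7p.
Setting these equal: −4p + 6 = 7p ⇒ −11p = -6 ⇒ p = 6/11, and the value is (-4)·(6/11) + 6 = 42/11.
For Player 2: with q = P(C1), equating a1's and a2's payoffs gives −5q + 7 = 6q ⇒ q = 7/11.

42/11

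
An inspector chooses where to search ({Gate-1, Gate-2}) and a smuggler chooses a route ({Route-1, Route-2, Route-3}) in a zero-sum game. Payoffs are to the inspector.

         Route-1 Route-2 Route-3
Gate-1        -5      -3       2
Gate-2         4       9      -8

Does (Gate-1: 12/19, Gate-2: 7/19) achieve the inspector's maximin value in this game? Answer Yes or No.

Yes

Against Route-1 this mix gives (12/19)·(-5) + (7/19)·4 = -32/19.
Against Route-2 this mix gives (12/19)·(-3) + (7/19)·9 = 27/19.
Against Route-3 this mix gives (12/19)·2 + (7/19)·(-8) = -32/19.
All of the smuggler's active replies (Route-1, Route-3) yield -32/19, and no column does worse for the inspector. The mix makes the smuggler indifferent and guarantees -32/19, so it is optimal.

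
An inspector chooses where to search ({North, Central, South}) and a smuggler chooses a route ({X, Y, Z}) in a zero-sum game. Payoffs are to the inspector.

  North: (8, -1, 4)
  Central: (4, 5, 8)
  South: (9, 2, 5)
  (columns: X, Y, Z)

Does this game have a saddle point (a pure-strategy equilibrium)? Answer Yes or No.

Row minima: North → -1, Central → 4, South → 2; maximin = 4.
Column maxima: X → 9, Y → 5, Z → 8; minimax = 5.
4 ≠ 5, so no pure-strategy equilibrium exists.

No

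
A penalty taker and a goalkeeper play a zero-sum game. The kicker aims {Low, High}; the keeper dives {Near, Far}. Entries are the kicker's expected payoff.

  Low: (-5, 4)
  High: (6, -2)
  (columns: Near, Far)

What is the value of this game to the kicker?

14/17

Row minima: Low → -5, High → -2; maximin = -2.
Column maxima: Near → 6, Far → 4; minimax = 4.
-2 ≠ 4, so there is no saddle point; optimal play is mixed.
Let the kicker play Low with probability p. Expected payoff against Near: (-5)p + 6(1−p) = −11p + 6; against Far: 4p + (-2)(1−p) = 6p − 2.
Setting these equal: −11p + 6 = 6p − 2 ⇒ −17p = -8 ⇒ p = 8/17, and the value is (-11)·(8/17) + 6 = 14/17.
For the keeper: with q = P(Near), equating Low's and High's payoffs gives −9q + 4 = 8q − 2 ⇒ q = 6/17.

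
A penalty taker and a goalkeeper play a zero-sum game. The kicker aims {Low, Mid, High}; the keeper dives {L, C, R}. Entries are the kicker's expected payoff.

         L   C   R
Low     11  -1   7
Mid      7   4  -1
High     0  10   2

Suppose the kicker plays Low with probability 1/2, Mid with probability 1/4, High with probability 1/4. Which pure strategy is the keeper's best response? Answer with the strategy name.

C

If the keeper plays L, the kicker's expected payoff is (1/2)·11 + (1/4)·7 + (1/4)·0 = 29/4.
If the keeper plays C, the kicker's expected payoff is (1/2)·(-1) + (1/4)·4 + (1/4)·10 = 3.
If the keeper plays R, the kicker's expected payoff is (1/2)·7 + (1/4)·(-1) + (1/4)·2 = 15/4.
The keeper minimizes the kicker's payoff; the smallest is 3, so the best response is C.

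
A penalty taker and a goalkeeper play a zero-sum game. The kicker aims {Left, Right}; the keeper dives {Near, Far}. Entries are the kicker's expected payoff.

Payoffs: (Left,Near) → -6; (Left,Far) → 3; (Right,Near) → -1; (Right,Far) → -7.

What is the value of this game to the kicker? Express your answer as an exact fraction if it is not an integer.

-3

Row minima: Left → -6, Right → -7; maximin = -6.
Column maxima: Near → -1, Far → 3; minimax = -1.
-6 ≠ -1, so there is no saddle point; optimal play is mixed.
Let the kicker play Left with probability p. Expected payoff against Near: (-6)p + (-1)(1−p) = −5p − 1; against Far: 3p + (-7)(1−p) = 10p − 7.
Setting these equal: −5p − 1 = 10p − 7 ⇒ −15p = -6 ⇒ p = 2/5, and the value is (-5)·(2/5) − 1 = -3.
For the keeper: with q = P(Near), equating Left's and Right's payoffs gives −9q + 3 = 6q − 7 ⇒ q = 2/3.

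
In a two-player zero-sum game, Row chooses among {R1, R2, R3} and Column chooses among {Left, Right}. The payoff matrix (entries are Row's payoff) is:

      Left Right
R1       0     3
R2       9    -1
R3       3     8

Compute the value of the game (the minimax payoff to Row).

5

Row minima: R1 → 0, R2 → -1, R3 → 3; maximin = 3.
Column maxima: Left → 9, Right → 8; minimax = 8.
3 ≠ 8, so there is no saddle point; optimal play is mixed.
R1 is strictly dominated by R3, so Row never plays it.
On the remaining 2×2 (R2, R3 vs Left, Right):
Let Row play R2 with probability p. Expected payoff against Left: 9p + 3(1−p) = 6p + 3; against Right: (-1)p + 8(1−p) = −9p + 8.
Setting these equal: 6p + 3 = −9p + 8 ⇒ 15p = 5 ⇒ p = 1/3, and the value is (6)·(1/3) + 3 = 5.
For Column: with q = P(Left), equating R2's and R3's payoffs gives 10q − 1 = −5q + 8 ⇒ q = 3/5.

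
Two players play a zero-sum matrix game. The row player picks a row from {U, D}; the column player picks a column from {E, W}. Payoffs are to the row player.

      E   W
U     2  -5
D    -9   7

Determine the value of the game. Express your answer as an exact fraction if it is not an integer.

-31/23

Row minima: U → -5, D → -9; maximin = -5.
Column maxima: E → 2, W → 7; minimax = 2.
-5 ≠ 2, so there is no saddle point; optimal play is mixed.
Let the row player play U with probability p. Expected payoff against E: 2p + (-9)(1−p) = 11p − 9; against W: (-5)p + 7(1−p) = −12p + 7.
Setting these equal: 11p − 9 = −12p + 7 ⇒ 23p = 16 ⇒ p = 16/23, and the value is (11)·(16/23) − 9 = -31/23.
For the column player: with q = P(E), equating U's and D's payoffs gives 7q − 5 = −16q + 7 ⇒ q = 12/23.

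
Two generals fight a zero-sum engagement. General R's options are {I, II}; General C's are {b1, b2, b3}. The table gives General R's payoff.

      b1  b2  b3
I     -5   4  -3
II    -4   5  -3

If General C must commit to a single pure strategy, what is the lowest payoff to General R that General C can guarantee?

Column maxima: b1 → -4, b2 → 5, b3 → -3.
The smallest of these is -4.

-4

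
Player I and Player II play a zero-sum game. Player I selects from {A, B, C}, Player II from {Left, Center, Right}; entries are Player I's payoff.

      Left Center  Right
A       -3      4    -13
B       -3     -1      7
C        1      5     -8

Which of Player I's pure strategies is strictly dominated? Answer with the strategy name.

A

C gives a strictly higher payoff than A against every column: 1 > -3, 5 > 4, -8 > -13.
So A is strictly dominated and Player I never plays it.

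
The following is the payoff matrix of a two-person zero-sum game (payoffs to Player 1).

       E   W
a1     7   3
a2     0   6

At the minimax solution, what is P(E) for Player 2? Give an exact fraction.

3/10

Row minima: a1 → 3, a2 → 0; maximin = 3.
Column maxima: E → 7, W → 6; minimax = 6.
3 ≠ 6, so there is no saddle point; optimal play is mixed.
Let Player 1 play a1 with probability p. Expected payoff against E: 7p + 0(1−p) = 7p; against W: 3p + 6(1−p) = −3p + 6.
Setting these equal: 7p = −3p + 6 ⇒ 10p = 6 ⇒ p = 3/5, and the value is (7)·(3/5) = 21/5.
For Player 2: with q = P(E), equating a1's and a2's payoffs gives 4q + 3 = −6q + 6 ⇒ q = 3/10.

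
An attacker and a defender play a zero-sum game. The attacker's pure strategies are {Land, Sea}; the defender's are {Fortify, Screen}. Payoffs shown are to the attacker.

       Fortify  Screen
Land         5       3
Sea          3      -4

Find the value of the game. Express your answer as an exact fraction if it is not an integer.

3

Row minima: Land → 3, Sea → -4; maximin = 3.
Column maxima: Fortify → 5, Screen → 3; minimax = 3.
Since maximin = minimax = 3, there is a saddle point and the value is 3.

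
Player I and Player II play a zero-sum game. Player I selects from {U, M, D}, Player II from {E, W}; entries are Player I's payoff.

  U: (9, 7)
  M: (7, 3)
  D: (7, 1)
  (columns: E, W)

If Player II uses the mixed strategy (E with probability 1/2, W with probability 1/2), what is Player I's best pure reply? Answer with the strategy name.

U

Expected payoff of U: (1/2)·9 + (1/2)·7 = 8.
Expected payoff of M: (1/2)·7 + (1/2)·3 = 5.
Expected payoff of D: (1/2)·7 + (1/2)·1 = 4.
The largest is 8, so Player I's best response is U.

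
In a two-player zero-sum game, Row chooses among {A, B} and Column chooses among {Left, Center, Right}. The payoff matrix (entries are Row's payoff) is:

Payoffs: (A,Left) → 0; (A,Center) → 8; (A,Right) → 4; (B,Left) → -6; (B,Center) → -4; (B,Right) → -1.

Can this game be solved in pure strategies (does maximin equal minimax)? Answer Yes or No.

Row minima: A → 0, B → -6; maximin = 0.
Column maxima: Left → 0, Center → 8, Right → 4; minimax = 0.
maximin = minimax = 0, so a saddle point exists.

Yes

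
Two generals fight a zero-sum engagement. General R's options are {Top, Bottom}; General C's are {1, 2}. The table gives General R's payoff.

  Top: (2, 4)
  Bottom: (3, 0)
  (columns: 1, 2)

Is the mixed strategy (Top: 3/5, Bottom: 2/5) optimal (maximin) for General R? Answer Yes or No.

Yes

Against 1 this mix gives (3/5)·2 + (2/5)·3 = 12/5.
Against 2 this mix gives (3/5)·4 + (2/5)·0 = 12/5.
All of General C's active replies (1, 2) yield 12/5, and no column does worse for General R. The mix makes General C indifferent and guarantees 12/5, so it is optimal.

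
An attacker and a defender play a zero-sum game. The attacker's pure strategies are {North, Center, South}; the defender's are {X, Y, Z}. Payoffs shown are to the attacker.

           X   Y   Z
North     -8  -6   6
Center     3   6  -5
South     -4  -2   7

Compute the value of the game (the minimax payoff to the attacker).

Row minima: North → -8, Center → -5, South → -4; maximin = -4.
Column maxima: X → 3, Y → 6, Z → 7; minimax = 3.
-4 ≠ 3, so there is no saddle point; optimal play is mixed.
North is strictly dominated by South, so the attacker never plays it.
Y is strictly dominated by X (it gives the attacker strictly more in every row), so the defender never plays it.
On the remaining 2×2 (Center, South vs X, Z):
Let the attacker play Center with probability p. Expected payoff against X: 3p + (-4)(1−p) = 7p − 4; against Z: (-5)p + 7(1−p) = −12p + 7.
Setting these equal: 7p − 4 = −12p + 7 ⇒ 19p = 11 ⇒ p = 11/19, and the value is (7)·(11/19) − 4 = 1/19.
For the defender: with q = P(X), equating Center's and South's payoffs gives 8q − 5 = −11q + 7 ⇒ q = 12/19.

1/19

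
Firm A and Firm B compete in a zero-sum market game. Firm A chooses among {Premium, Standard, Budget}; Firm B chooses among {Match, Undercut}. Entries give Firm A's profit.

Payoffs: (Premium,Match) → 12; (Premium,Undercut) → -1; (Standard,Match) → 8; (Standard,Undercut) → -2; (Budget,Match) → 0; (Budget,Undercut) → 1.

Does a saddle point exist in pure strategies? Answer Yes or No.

No

Row minima: Premium → -1, Standard → -2, Budget → 0; maximin = 0.
Column maxima: Match → 12, Undercut → 1; minimax = 1.
0 ≠ 1, so no pure-strategy equilibrium exists.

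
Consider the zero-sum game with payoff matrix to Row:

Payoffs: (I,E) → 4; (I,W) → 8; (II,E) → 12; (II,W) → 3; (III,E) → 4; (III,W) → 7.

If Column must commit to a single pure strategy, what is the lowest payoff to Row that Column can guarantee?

Column maxima: E → 12, W → 8.
The smallest of these is 8.

8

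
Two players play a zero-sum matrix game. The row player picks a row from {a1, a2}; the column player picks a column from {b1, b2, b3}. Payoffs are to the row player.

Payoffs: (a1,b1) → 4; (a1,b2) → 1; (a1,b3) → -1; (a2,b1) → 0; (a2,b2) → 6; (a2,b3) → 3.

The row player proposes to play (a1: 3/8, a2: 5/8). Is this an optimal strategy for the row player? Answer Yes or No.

Yes

Against b1 this mix gives (3/8)·4 + (5/8)·0 = 3/2.
Against b2 this mix gives (3/8)·1 + (5/8)·6 = 33/8.
Against b3 this mix gives (3/8)·(-1) + (5/8)·3 = 3/2.
All of the column player's active replies (b1, b3) yield 3/2, and no column does worse for the row player. The mix makes the column player indifferent and guarantees 3/2, so it is optimal.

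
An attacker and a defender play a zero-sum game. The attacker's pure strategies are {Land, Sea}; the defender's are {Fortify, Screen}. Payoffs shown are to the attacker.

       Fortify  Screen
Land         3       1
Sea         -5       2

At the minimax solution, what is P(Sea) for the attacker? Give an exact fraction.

2/9

Row minima: Land → 1, Sea → -5; maximin = 1.
Column maxima: Fortify → 3, Screen → 2; minimax = 2.
1 ≠ 2, so there is no saddle point; optimal play is mixed.
Let the attacker play Land with probability p. Expected payoff against Fortify: 3p + (-5)(1−p) = 8p − 5; against Screen: 1p + 2(1−p) = −p + 2.
Setting these equal: 8p − 5 = −p + 2 ⇒ 9p = 7 ⇒ p = 7/9, and the value is (8)·(7/9) − 5 = 11/9.
For the defender: with q = P(Fortify), equating Land's and Sea's payoffs gives 2q + 1 = −7q + 2 ⇒ q = 1/9.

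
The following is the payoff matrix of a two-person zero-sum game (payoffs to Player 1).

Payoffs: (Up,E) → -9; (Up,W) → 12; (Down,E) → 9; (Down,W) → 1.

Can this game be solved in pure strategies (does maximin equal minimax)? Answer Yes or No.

No

Row minima: Up → -9, Down → 1; maximin = 1.
Column maxima: E → 9, W → 12; minimax = 9.
1 ≠ 9, so no pure-strategy equilibrium exists.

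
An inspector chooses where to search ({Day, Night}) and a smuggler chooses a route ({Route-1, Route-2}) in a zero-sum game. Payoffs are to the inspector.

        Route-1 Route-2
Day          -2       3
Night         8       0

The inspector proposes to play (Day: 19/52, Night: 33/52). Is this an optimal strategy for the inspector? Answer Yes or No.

No

Against Route-1 this mix gives (19/52)·(-2) + (33/52)·8 = 113/26.
Against Route-2 this mix gives (19/52)·3 + (33/52)·0 = 57/52.
The smuggler will play Route-2, holding the inspector to 57/52. Shifting weight toward the row that does better against Route-2 would raise this floor (the equalizing mix achieves 24/13 against both Route-2 and Route-1), so the proposed strategy is not optimal.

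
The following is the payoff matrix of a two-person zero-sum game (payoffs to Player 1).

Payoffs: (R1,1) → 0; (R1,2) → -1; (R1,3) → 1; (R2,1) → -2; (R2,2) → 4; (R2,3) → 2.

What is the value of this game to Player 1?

Row minima: R1 → -1, R2 → -2; maximin = -1.
Column maxima: 1 → 0, 2 → 4, 3 → 2; minimax = 0.
-1 ≠ 0, so there is no saddle point; optimal play is mixed.
3 is strictly dominated by 1 (it gives Player 1 strictly more in every row), so Player 2 never plays it.
On the remaining 2×2 (R1, R2 vs 1, 2):
Let Player 1 play R1 with probability p. Expected payoff against 1: 0p + (-2)(1−p) = 2p − 2; against 2: (-1)p + 4(1−p) = −5p + 4.
Setting these equal: 2p − 2 = −5p + 4 ⇒ 7p = 6 ⇒ p = 6/7, and the value is (2)·(6/7) − 2 = -2/7.
For Player 2: with q = P(1), equating R1's and R2's payoffs gives q − 1 = −6q + 4 ⇒ q = 5/7.

-2/7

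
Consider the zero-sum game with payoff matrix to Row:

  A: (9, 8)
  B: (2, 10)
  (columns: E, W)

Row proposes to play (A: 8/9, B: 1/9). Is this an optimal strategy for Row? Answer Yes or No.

Against E this mix gives (8/9)·9 + (1/9)·2 = 74/9.
Against W this mix gives (8/9)·8 + (1/9)·10 = 74/9.
All of Column's active replies (E, W) yield 74/9, and no column does worse for Row. The mix makes Column indifferent and guarantees 74/9, so it is optimal.

Yes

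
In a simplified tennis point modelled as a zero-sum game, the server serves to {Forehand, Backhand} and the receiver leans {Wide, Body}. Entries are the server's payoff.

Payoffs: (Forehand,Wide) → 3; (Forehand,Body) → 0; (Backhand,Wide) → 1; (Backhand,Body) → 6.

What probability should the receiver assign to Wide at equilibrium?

Row minima: Forehand → 0, Backhand → 1; maximin = 1.
Column maxima: Wide → 3, Body → 6; minimax = 3.
1 ≠ 3, so there is no saddle point; optimal play is mixed.
Let the server play Forehand with probability p. Expected payoff against Wide: 3p + 1(1−p) = 2p + 1; against Body: 0p + 6(1−p) = −6p + 6.
Setting these equal: 2p + 1 = −6p + 6 ⇒ 8p = 5 ⇒ p = 5/8, and the value is (2)·(5/8) + 1 = 9/4.
For the receiver: with q = P(Wide), equating Forehand's and Backhand's payoffs gives 3q = −5q + 6 ⇒ q = 3/4.

3/4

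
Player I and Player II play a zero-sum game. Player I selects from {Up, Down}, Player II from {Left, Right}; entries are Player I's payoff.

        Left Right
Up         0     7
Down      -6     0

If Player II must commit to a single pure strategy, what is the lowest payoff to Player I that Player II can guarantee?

Column maxima: Left → 0, Right → 7.
The smallest of these is 0.

0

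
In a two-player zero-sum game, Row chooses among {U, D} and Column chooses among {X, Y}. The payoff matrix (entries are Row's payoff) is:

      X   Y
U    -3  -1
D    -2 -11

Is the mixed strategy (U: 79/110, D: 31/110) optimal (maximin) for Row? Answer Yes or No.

Against X this mix gives (79/110)·(-3) + (31/110)·(-2) = -299/110.
Against Y this mix gives (79/110)·(-1) + (31/110)·(-11) = -42/11.
Column will play Y, holding Row to -42/11. Shifting weight toward the row that does better against Y would raise this floor (the equalizing mix achieves -31/11 against both Y and X), so the proposed strategy is not optimal.

No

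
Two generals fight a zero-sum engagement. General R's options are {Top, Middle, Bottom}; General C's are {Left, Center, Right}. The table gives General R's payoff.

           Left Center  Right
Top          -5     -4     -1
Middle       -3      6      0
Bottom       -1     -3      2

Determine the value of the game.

-15/11

Row minima: Top → -5, Middle → -3, Bottom → -3; maximin = -3.
Column maxima: Left → -1, Center → 6, Right → 2; minimax = -1.
-3 ≠ -1, so there is no saddle point; optimal play is mixed.
Top is strictly dominated by Middle, so General R never plays it.
Right is strictly dominated by Left (it gives General R strictly more in every row), so General C never plays it.
On the remaining 2×2 (Middle, Bottom vs Left, Center):
Let General R play Middle with probability p. Expected payoff against Left: (-3)p + (-1)(1−p) = −2p − 1; against Center: 6p + (-3)(1−p) = 9p − 3.
Setting these equal: −2p − 1 = 9p − 3 ⇒ −11p = -2 ⇒ p = 2/11, and the value is (-2)·(2/11) − 1 = -15/11.
For General C: with q = P(Left), equating Middle's and Bottom's payoffs gives −9q + 6 = 2q − 3 ⇒ q = 9/11.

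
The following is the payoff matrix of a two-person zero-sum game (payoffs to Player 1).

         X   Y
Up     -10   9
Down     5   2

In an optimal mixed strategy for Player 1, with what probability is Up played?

3/22

Row minima: Up → -10, Down → 2; maximin = 2.
Column maxima: X → 5, Y → 9; minimax = 5.
2 ≠ 5, so there is no saddle point; optimal play is mixed.
Let Player 1 play Up with probability p. Expected payoff against X: (-10)p + 5(1−p) = −15p + 5; against Y: 9p + 2(1−p) = 7p + 2.
Setting these equal: −15p + 5 = 7p + 2 ⇒ −22p = -3 ⇒ p = 3/22, and the value is (-15)·(3/22) + 5 = 65/22.
For Player 2: with q = P(X), equating Up's and Down's payoffs gives −19q + 9 = 3q + 2 ⇒ q = 7/22.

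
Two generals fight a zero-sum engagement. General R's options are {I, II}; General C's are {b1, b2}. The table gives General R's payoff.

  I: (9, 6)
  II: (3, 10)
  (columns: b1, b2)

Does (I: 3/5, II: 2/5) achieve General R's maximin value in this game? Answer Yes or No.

No

Against b1 this mix gives (3/5)·9 + (2/5)·3 = 33/5.
Against b2 this mix gives (3/5)·6 + (2/5)·10 = 38/5.
General C will play b1, holding General R to 33/5. Shifting weight toward the row that does better against b1 would raise this floor (the equalizing mix achieves 36/5 against both b1 and b2), so the proposed strategy is not optimal.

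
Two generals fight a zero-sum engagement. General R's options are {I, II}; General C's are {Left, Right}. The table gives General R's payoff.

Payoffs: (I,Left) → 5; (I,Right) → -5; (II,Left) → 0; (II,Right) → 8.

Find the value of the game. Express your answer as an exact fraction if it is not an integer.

20/9

Row minima: I → -5, II → 0; maximin = 0.
Column maxima: Left → 5, Right → 8; minimax = 5.
0 ≠ 5, so there is no saddle point; optimal play is mixed.
Let General R play I with probability p. Expected payoff against Left: 5p + 0(1−p) = 5p; against Right: (-5)p + 8(1−p) = −13p + 8.
Setting these equal: 5p = −13p + 8 ⇒ 18p = 8 ⇒ p = 4/9, and the value is (5)·(4/9) = 20/9.
For General C: with q = P(Left), equating I's and II's payoffs gives 10q − 5 = −8q + 8 ⇒ q = 13/18.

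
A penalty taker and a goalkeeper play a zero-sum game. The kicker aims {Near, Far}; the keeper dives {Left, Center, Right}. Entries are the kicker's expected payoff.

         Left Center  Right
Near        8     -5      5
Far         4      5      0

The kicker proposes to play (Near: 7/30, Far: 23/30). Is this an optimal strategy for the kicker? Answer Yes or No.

No

Against Left this mix gives (7/30)·8 + (23/30)·4 = 74/15.
Against Center this mix gives (7/30)·(-5) + (23/30)·5 = 8/3.
Against Right this mix gives (7/30)·5 + (23/30)·0 = 7/6.
The keeper will play Right, holding the kicker to 7/6. Shifting weight toward the row that does better against Right would raise this floor (the equalizing mix achieves 5/3 against both Right and Center), so the proposed strategy is not optimal.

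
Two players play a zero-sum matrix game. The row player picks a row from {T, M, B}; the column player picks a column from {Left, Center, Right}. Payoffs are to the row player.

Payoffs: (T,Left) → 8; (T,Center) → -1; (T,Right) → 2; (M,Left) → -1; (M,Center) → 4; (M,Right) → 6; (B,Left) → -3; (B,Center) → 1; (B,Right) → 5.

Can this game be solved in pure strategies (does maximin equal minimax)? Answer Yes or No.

Row minima: T → -1, M → -1, B → -3; maximin = -1.
Column maxima: Left → 8, Center → 4, Right → 6; minimax = 4.
-1 ≠ 4, so no pure-strategy equilibrium exists.

No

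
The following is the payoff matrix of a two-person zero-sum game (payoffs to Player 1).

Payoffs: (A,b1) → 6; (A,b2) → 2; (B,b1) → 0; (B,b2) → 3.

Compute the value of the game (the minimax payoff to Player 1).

18/7

Row minima: A → 2, B → 0; maximin = 2.
Column maxima: b1 → 6, b2 → 3; minimax = 3.
2 ≠ 3, so there is no saddle point; optimal play is mixed.
Let Player 1 play A with probability p. Expected payoff against b1: 6p + 0(1−p) = 6p; against b2: 2p + 3(1−p) = −p + 3.
Setting these equal: 6p = −p + 3 ⇒ 7p = 3 ⇒ p = 3/7, and the value is (6)·(3/7) = 18/7.
For Player 2: with q = P(b1), equating A's and B's payoffs gives 4q + 2 = −3q + 3 ⇒ q = 1/7.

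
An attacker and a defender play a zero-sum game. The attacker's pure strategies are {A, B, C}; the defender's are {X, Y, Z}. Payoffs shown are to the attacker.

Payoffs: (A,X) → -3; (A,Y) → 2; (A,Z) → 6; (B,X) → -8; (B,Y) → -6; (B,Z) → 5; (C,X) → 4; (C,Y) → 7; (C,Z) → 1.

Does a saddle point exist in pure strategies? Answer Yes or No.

No

Row minima: A → -3, B → -8, C → 1; maximin = 1.
Column maxima: X → 4, Y → 7, Z → 6; minimax = 4.
1 ≠ 4, so no pure-strategy equilibrium exists.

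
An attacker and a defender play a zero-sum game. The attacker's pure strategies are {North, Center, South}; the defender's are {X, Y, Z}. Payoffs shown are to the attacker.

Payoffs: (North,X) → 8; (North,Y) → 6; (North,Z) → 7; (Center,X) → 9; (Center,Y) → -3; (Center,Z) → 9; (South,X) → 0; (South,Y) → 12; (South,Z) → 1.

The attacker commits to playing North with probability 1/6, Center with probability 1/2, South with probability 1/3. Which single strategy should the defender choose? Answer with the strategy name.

Y

If the defender plays X, the attacker's expected payoff is (1/6)·8 + (1/2)·9 + (1/3)·0 = 35/6.
If the defender plays Y, the attacker's expected payoff is (1/6)·6 + (1/2)·(-3) + (1/3)·12 = 7/2.
If the defender plays Z, the attacker's expected payoff is (1/6)·7 + (1/2)·9 + (1/3)·1 = 6.
The defender minimizes the attacker's payoff; the smallest is 7/2, so the best response is Y.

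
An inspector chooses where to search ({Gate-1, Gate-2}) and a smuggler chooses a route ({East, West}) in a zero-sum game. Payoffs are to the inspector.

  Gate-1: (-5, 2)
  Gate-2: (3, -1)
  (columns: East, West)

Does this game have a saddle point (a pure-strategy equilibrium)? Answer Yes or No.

No

Row minima: Gate-1 → -5, Gate-2 → -1; maximin = -1.
Column maxima: East → 3, West → 2; minimax = 2.
-1 ≠ 2, so no pure-strategy equilibrium exists.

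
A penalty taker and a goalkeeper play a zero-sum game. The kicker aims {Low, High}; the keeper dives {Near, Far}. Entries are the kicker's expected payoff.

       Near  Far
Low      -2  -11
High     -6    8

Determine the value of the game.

Row minima: Low → -11, High → -6; maximin = -6.
Column maxima: Near → -2, Far → 8; minimax = -2.
-6 ≠ -2, so there is no saddle point; optimal play is mixed.
Let the kicker play Low with probability p. Expected payoff against Near: (-2)p + (-6)(1−p) = 4p − 6; against Far: (-11)p + 8(1−p) = −19p + 8.
Setting these equal: 4p − 6 = −19p + 8 ⇒ 23p = 14 ⇒ p = 14/23, and the value is (4)·(14/23) − 6 = -82/23.
For the keeper: with q = P(Near), equating Low's and High's payoffs gives 9q − 11 = −14q + 8 ⇒ q = 19/23.

-82/23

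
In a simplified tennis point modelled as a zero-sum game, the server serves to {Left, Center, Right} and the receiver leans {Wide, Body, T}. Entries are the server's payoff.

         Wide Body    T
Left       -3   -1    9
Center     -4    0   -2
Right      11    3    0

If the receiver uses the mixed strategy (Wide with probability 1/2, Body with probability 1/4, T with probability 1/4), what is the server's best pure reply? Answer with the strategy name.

Expected payoff of Left: (1/2)·(-3) + (1/4)·(-1) + (1/4)·9 = 1/2.
Expected payoff of Center: (1/2)·(-4) + (1/4)·0 + (1/4)·(-2) = -5/2.
Expected payoff of Right: (1/2)·11 + (1/4)·3 + (1/4)·0 = 25/4.
The largest is 25/4, so the server's best response is Right.

Right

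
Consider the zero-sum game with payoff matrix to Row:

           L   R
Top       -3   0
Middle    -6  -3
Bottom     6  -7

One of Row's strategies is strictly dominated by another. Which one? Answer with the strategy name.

Top gives a strictly higher payoff than Middle against every column: -3 > -6, 0 > -3.
So Middle is strictly dominated and Row never plays it.

Middle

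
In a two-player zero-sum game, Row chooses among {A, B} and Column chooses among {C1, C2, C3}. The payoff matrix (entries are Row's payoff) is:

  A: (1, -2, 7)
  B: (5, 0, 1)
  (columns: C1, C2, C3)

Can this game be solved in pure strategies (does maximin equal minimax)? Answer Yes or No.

Yes

Row minima: A → -2, B → 0; maximin = 0.
Column maxima: C1 → 5, C2 → 0, C3 → 7; minimax = 0.
maximin = minimax = 0, so a saddle point exists.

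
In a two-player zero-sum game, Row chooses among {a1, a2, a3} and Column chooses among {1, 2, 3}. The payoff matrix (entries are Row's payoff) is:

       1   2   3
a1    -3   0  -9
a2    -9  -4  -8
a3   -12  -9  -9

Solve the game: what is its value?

-57/7

Row minima: a1 → -9, a2 → -9, a3 → -12; maximin = -9.
Column maxima: 1 → -3, 2 → 0, 3 → -8; minimax = -8.
-9 ≠ -8, so there is no saddle point; optimal play is mixed.
a3 is strictly dominated by a2, so Row never plays it.
2 is strictly dominated by 1 (it gives Row strictly more in every row), so Column never plays it.
On the remaining 2×2 (a1, a2 vs 1, 3):
Let Row play a1 with probability p. Expected payoff against 1: (-3)p + (-9)(1−p) = 6p − 9; against 3: (-9)p + (-8)(1−p) = −p − 8.
Setting these equal: 6p − 9 = −p − 8 ⇒ 7p = 1 ⇒ p = 1/7, and the value is (6)·(1/7) − 9 = -57/7.
For Column: with q = P(1), equating a1's and a2's payoffs gives 6q − 9 = −q − 8 ⇒ q = 1/7.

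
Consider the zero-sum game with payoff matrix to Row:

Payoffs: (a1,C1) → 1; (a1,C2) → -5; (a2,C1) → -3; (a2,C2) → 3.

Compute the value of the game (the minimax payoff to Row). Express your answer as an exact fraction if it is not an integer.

Row minima: a1 → -5, a2 → -3; maximin = -3.
Column maxima: C1 → 1, C2 → 3; minimax = 1.
-3 ≠ 1, so there is no saddle point; optimal play is mixed.
Let Row play a1 with probability p. Expected payoff against C1: 1p + (-3)(1−p) = 4p − 3; against C2: (-5)p + 3(1−p) = −8p + 3.
Setting these equal: 4p − 3 = −8p + 3 ⇒ 12p = 6 ⇒ p = 1/2, and the value is (4)·(1/2) − 3 = -1.
For Column: with q = P(C1), equating a1's and a2's payoffs gives 6q − 5 = −6q + 3 ⇒ q = 2/3.

-1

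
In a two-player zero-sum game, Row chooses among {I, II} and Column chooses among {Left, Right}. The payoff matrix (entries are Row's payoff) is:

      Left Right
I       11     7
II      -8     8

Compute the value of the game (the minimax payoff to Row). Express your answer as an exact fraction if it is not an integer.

36/5

Row minima: I → 7, II → -8; maximin = 7.
Column maxima: Left → 11, Right → 8; minimax = 8.
7 ≠ 8, so there is no saddle point; optimal play is mixed.
Let Row play I with probability p. Expected payoff against Left: 11p + (-8)(1−p) = 19p − 8; against Right: 7p + 8(1−p) = −p + 8.
Setting these equal: 19p − 8 = −p + 8 ⇒ 20p = 16 ⇒ p = 4/5, and the value is (19)·(4/5) − 8 = 36/5.
For Column: with q = P(Left), equating I's and II's payoffs gives 4q + 7 = −16q + 8 ⇒ q = 1/20.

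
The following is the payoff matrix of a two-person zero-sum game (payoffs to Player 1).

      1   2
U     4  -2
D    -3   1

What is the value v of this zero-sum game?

Row minima: U → -2, D → -3; maximin = -2.
Column maxima: 1 → 4, 2 → 1; minimax = 1.
-2 ≠ 1, so there is no saddle point; optimal play is mixed.
Let Player 1 play U with probability p. Expected payoff against 1: 4p + (-3)(1−p) = 7p − 3; against 2: (-2)p + 1(1−p) = −3p + 1.
Setting these equal: 7p − 3 = −3p + 1 ⇒ 10p = 4 ⇒ p = 2/5, and the value is (7)·(2/5) − 3 = -1/5.
For Player 2: with q = P(1), equating U's and D's payoffs gives 6q − 2 = −4q + 1 ⇒ q = 3/10.

-1/5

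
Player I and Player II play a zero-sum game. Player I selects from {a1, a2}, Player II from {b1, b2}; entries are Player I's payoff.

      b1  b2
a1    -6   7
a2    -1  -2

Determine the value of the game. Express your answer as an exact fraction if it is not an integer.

-19/14

Row minima: a1 → -6, a2 → -2; maximin = -2.
Column maxima: b1 → -1, b2 → 7; minimax = -1.
-2 ≠ -1, so there is no saddle point; optimal play is mixed.
Let Player I play a1 with probability p. Expected payoff against b1: (-6)p + (-1)(1−p) = −5p − 1; against b2: 7p + (-2)(1−p) = 9p − 2.
Setting these equal: −5p − 1 = 9p − 2 ⇒ −14p = -1 ⇒ p = 1/14, and the value is (-5)·(1/14) − 1 = -19/14.
For Player II: with q = P(b1), equating a1's and a2's payoffs gives −13q + 7 = q − 2 ⇒ q = 9/14.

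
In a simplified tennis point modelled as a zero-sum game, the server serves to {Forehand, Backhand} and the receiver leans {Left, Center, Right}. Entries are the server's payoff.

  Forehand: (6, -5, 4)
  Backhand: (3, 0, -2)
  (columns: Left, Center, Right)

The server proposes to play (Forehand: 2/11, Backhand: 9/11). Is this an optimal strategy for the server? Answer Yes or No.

Yes

Against Left this mix gives (2/11)·6 + (9/11)·3 = 39/11.
Against Center this mix gives (2/11)·(-5) + (9/11)·0 = -10/11.
Against Right this mix gives (2/11)·4 + (9/11)·(-2) = -10/11.
All of the receiver's active replies (Center, Right) yield -10/11, and no column does worse for the server. The mix makes the receiver indifferent and guarantees -10/11, so it is optimal.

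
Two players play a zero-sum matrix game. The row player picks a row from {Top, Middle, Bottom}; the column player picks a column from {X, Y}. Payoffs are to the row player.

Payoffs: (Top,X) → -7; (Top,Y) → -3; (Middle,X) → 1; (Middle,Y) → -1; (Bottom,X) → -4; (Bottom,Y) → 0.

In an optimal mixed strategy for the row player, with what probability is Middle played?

Row minima: Top → -7, Middle → -1, Bottom → -4; maximin = -1.
Column maxima: X → 1, Y → 0; minimax = 0.
-1 ≠ 0, so there is no saddle point; optimal play is mixed.
Top is strictly dominated by Middle, so the row player never plays it.
On the remaining 2×2 (Middle, Bottom vs X, Y):
Let the row player play Middle with probability p. Expected payoff against X: 1p + (-4)(1−p) = 5p − 4; against Y: (-1)p + 0(1−p) = −p.
Setting these equal: 5p − 4 = −p ⇒ 6p = 4 ⇒ p = 2/3, and the value is (5)·(2/3) − 4 = -2/3.
For the column player: with q = P(X), equating Middle's and Bottom's payoffs gives 2q − 1 = −4q ⇒ q = 1/6.

2/3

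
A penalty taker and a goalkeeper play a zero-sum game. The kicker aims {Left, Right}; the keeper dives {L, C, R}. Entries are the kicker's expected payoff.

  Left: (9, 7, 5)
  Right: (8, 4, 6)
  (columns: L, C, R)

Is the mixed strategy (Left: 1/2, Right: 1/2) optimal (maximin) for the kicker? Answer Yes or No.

Yes

Against L this mix gives (1/2)·9 + (1/2)·8 = 17/2.
Against C this mix gives (1/2)·7 + (1/2)·4 = 11/2.
Against R this mix gives (1/2)·5 + (1/2)·6 = 11/2.
All of the keeper's active replies (C, R) yield 11/2, and no column does worse for the kicker. The mix makes the keeper indifferent and guarantees 11/2, so it is optimal.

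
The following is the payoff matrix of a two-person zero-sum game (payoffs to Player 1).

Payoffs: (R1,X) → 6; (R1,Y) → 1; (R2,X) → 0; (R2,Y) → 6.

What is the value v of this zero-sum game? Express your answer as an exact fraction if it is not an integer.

Row minima: R1 → 1, R2 → 0; maximin = 1.
Column maxima: X → 6, Y → 6; minimax = 6.
1 ≠ 6, so there is no saddle point; optimal play is mixed.
Let Player 1 play R1 with probability p. Expected payoff against X: 6p + 0(1−p) = 6p; against Y: 1p + 6(1−p) = −5p + 6.
Setting these equal: 6p = −5p + 6 ⇒ 11p = 6 ⇒ p = 6/11, and the value is (6)·(6/11) = 36/11.
For Player 2: with q = P(X), equating R1's and R2's payoffs gives 5q + 1 = −6q + 6 ⇒ q = 5/11.

36/11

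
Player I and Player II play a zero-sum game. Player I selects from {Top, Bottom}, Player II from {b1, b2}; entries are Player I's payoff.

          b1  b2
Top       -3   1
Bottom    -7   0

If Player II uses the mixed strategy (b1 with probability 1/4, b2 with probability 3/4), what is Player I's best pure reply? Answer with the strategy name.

Expected payoff of Top: (1/4)·(-3) + (3/4)·1 = 0.
Expected payoff of Bottom: (1/4)·(-7) + (3/4)·0 = -7/4.
The largest is 0, so Player I's best response is Top.

Top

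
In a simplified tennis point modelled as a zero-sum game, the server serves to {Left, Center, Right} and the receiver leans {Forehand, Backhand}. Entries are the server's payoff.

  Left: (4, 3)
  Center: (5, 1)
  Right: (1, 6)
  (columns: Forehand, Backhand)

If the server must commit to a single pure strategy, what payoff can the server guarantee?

3

Row minima: Left → 3, Center → 1, Right → 1.
The best of these is 3.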